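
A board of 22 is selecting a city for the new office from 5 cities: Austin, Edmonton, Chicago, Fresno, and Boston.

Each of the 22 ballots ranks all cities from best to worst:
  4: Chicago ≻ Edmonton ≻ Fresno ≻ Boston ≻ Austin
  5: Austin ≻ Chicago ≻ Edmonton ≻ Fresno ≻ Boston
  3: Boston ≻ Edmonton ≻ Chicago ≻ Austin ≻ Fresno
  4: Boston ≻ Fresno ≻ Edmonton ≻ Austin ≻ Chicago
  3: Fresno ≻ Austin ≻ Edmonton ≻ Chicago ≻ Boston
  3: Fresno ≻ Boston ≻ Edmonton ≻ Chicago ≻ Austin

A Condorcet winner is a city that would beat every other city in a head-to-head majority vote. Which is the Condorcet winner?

Edmonton

Edmonton vs Austin: 14–8
Edmonton vs Chicago: 13–9
Edmonton vs Fresno: 12–10
Edmonton vs Boston: 12–10
Edmonton beats every other city.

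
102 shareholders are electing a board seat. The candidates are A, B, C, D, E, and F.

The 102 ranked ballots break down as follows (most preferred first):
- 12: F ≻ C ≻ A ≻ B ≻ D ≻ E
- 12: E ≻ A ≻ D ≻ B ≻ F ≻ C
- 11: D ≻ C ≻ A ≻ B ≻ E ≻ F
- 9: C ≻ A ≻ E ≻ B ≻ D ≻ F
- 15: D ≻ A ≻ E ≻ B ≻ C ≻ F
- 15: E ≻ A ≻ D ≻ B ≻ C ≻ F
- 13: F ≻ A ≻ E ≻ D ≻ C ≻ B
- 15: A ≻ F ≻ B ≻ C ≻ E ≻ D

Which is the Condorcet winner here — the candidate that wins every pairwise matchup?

A vs B: 102–0
A vs C: 70–32
A vs D: 76–26
A vs E: 75–27
A vs F: 77–25
A beats every other candidate.

A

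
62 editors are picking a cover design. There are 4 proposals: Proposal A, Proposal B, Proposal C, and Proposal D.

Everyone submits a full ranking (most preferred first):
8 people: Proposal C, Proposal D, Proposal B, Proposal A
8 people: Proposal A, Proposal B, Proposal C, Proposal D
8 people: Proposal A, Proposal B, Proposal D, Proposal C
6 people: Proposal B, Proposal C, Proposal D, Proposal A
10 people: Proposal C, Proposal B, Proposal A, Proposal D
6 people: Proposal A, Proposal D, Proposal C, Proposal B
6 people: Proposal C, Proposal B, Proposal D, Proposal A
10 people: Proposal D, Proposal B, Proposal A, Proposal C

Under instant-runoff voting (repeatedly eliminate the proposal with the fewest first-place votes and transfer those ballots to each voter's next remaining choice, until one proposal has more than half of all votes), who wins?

Round 1: Proposal A 22, Proposal B 6, Proposal C 24, Proposal D 10. Proposal B eliminated.
Round 2: Proposal A 22, Proposal C 30, Proposal D 10. Proposal D eliminated.
Round 3: Proposal A 32, Proposal C 30. Proposal A has a majority (≥32).

Proposal A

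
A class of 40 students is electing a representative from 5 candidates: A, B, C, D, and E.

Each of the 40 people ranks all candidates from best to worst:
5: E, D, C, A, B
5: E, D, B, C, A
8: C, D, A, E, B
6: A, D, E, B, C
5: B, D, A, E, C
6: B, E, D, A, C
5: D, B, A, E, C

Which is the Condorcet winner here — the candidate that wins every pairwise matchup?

D vs A: 34–6
D vs B: 29–11
D vs C: 32–8
D vs E: 24–16
D beats every other candidate.

D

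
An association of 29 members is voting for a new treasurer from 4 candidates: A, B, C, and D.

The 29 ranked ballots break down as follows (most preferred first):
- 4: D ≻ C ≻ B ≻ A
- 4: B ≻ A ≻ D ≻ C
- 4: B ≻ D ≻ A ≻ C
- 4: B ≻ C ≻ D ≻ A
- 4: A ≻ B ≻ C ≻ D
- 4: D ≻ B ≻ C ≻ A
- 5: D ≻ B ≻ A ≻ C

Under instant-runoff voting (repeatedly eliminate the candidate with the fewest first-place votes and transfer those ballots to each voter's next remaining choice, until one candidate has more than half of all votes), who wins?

Round 1: A 4, B 12, C 0, D 13. C eliminated.
Round 2: A 4, B 12, D 13. A eliminated.
Round 3: B 16, D 13. B has a majority (≥15).

B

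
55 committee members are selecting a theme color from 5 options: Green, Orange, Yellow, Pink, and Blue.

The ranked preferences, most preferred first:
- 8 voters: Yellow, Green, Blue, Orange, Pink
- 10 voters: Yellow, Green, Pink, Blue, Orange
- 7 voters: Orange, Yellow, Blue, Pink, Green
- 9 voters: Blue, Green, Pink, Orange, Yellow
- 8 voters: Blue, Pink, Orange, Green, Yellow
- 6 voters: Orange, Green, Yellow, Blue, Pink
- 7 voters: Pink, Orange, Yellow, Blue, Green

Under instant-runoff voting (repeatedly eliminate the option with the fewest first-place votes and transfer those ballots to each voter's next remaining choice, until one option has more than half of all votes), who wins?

Orange

Round 1: Green 0, Orange 13, Yellow 18, Pink 7, Blue 17. Green eliminated.
Round 2: Orange 13, Yellow 18, Pink 7, Blue 17. Pink eliminated.
Round 3: Orange 20, Yellow 18, Blue 17. Blue eliminated.
Round 4: Orange 37, Yellow 18. Orange has a majority (≥28).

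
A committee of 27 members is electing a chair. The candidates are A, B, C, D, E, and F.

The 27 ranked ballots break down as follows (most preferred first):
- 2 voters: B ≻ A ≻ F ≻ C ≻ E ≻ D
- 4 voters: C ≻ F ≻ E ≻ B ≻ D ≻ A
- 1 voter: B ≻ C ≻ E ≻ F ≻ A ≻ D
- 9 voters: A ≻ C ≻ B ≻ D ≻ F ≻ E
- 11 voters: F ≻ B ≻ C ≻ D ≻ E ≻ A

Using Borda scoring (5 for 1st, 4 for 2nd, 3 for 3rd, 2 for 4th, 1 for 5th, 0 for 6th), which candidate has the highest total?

A: 2×4 + 4×0 + 1×1 + 9×5 + 11×0 = 54
B: 2×5 + 4×2 + 1×5 + 9×3 + 11×4 = 94
C: 2×2 + 4×5 + 1×4 + 9×4 + 11×3 = 97
D: 2×0 + 4×1 + 1×0 + 9×2 + 11×2 = 44
E: 2×1 + 4×3 + 1×3 + 9×0 + 11×1 = 28
F: 2×3 + 4×4 + 1×2 + 9×1 + 11×5 = 88

C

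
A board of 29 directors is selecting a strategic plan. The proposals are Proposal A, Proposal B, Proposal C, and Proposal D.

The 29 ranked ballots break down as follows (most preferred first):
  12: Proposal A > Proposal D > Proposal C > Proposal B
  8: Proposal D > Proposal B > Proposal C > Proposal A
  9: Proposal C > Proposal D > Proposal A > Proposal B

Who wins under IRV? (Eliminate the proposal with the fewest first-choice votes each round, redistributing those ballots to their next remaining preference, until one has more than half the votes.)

Round 1: Proposal A 12, Proposal B 0, Proposal C 9, Proposal D 8. Proposal B eliminated.
Round 2: Proposal A 12, Proposal C 9, Proposal D 8. Proposal D eliminated.
Round 3: Proposal A 12, Proposal C 17. Proposal C has a majority (≥15).

Proposal C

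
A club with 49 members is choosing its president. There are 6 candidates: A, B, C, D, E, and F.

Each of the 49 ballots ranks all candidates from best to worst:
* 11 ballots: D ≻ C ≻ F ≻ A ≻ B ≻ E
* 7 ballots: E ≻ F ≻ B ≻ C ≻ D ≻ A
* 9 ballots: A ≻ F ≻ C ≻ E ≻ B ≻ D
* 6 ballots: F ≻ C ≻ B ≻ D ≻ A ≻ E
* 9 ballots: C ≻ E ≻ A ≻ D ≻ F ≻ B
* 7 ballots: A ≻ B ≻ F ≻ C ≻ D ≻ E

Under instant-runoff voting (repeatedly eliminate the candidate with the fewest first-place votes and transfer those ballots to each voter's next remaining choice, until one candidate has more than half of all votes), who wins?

Round 1: A 16, B 0, C 9, D 11, E 7, F 6. B eliminated.
Round 2: A 16, C 9, D 11, E 7, F 6. F eliminated.
Round 3: A 16, C 15, D 11, E 7. E eliminated.
Round 4: A 16, C 22, D 11. D eliminated.
Round 5: A 16, C 33. C has a majority (≥25).

C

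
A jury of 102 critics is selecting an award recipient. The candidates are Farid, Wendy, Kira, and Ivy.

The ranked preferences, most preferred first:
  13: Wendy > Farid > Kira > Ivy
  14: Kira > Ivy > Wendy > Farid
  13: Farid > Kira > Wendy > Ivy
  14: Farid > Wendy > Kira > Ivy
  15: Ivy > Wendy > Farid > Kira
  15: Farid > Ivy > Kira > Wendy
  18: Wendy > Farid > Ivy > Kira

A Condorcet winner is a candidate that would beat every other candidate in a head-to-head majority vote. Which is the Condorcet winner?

Wendy

Wendy vs Farid: 60–42
Wendy vs Kira: 60–42
Wendy vs Ivy: 58–44
Wendy beats every other candidate.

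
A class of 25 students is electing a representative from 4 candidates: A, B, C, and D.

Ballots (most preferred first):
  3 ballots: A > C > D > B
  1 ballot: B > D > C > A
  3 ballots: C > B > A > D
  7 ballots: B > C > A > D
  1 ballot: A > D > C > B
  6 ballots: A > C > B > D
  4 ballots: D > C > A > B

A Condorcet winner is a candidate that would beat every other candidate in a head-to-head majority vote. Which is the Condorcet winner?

C vs A: 15–10
C vs B: 17–8
C vs D: 19–6
C beats every other candidate.

C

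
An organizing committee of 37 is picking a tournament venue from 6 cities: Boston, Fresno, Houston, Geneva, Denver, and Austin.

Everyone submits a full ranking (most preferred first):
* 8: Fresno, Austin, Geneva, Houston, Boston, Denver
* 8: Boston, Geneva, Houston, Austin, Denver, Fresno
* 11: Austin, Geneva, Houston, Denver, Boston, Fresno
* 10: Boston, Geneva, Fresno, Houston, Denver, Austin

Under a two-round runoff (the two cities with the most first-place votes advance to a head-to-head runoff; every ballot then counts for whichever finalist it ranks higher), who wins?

Austin

Round 1 first-place votes: Boston 18, Fresno 8, Houston 0, Geneva 0, Denver 0, Austin 11. Boston and Austin advance.
Runoff: Boston is ranked above Austin on 18 ballots, Austin above Boston on 19.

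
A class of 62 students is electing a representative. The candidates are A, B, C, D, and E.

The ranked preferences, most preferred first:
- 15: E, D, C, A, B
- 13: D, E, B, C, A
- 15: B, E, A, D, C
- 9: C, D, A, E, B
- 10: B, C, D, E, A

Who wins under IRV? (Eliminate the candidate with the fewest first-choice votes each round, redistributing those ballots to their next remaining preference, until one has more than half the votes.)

Round 1: A 0, B 25, C 9, D 13, E 15. A eliminated.
Round 2: B 25, C 9, D 13, E 15. C eliminated.
Round 3: B 25, D 22, E 15. E eliminated.
Round 4: B 25, D 37. D has a majority (≥32).

D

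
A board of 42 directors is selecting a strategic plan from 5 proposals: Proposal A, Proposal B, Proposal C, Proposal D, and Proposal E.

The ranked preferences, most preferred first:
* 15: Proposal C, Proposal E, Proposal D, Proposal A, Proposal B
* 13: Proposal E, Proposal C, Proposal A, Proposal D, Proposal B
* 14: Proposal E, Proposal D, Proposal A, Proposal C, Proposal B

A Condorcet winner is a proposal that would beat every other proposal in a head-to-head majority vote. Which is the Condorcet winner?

Proposal E

Proposal E vs Proposal A: 42–0
Proposal E vs Proposal B: 42–0
Proposal E vs Proposal C: 27–15
Proposal E vs Proposal D: 42–0
Proposal E beats every other proposal.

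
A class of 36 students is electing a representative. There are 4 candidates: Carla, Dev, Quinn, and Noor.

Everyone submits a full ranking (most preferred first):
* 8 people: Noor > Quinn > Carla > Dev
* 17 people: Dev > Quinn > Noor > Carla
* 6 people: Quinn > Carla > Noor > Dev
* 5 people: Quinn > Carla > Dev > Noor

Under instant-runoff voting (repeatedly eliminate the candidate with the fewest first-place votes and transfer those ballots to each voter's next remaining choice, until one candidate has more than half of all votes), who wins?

Round 1: Carla 0, Dev 17, Quinn 11, Noor 8. Carla eliminated.
Round 2: Dev 17, Quinn 11, Noor 8. Noor eliminated.
Round 3: Dev 17, Quinn 19. Quinn has a majority (≥19).

Quinn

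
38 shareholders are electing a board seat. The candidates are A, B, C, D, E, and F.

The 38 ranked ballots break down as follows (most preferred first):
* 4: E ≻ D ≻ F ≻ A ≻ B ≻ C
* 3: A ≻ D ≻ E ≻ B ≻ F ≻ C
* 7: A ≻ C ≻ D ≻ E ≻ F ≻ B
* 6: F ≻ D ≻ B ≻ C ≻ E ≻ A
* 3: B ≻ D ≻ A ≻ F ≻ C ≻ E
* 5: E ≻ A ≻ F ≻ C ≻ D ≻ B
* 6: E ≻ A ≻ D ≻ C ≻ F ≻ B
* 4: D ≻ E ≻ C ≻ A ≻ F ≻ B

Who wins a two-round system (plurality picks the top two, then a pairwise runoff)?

Round 1 first-place votes: A 10, B 3, C 0, D 4, E 15, F 6. E and A advance.
Runoff: E is ranked above A on 25 ballots, A above E on 13.

E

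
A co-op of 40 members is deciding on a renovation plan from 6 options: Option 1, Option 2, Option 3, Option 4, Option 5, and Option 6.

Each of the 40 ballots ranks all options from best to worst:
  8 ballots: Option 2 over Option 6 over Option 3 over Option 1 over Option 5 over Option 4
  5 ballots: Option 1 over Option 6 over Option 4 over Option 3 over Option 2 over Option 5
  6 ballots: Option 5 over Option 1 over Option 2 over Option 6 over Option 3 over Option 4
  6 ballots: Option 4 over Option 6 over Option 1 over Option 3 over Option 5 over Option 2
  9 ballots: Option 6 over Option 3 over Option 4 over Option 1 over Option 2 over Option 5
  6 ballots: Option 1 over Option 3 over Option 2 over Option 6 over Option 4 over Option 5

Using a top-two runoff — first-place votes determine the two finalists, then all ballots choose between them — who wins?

Option 6

Round 1 first-place votes: Option 1 11, Option 2 8, Option 3 0, Option 4 6, Option 5 6, Option 6 9. Option 1 and Option 6 advance.
Runoff: Option 1 is ranked above Option 6 on 17 ballots, Option 6 above Option 1 on 23.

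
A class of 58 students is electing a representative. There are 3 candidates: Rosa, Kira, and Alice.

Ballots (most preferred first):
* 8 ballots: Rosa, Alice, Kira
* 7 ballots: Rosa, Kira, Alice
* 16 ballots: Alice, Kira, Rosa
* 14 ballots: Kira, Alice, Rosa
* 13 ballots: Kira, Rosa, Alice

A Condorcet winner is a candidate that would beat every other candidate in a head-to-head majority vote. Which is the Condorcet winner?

Kira vs Rosa: 43–15
Kira vs Alice: 34–24
Kira beats every other candidate.

Kira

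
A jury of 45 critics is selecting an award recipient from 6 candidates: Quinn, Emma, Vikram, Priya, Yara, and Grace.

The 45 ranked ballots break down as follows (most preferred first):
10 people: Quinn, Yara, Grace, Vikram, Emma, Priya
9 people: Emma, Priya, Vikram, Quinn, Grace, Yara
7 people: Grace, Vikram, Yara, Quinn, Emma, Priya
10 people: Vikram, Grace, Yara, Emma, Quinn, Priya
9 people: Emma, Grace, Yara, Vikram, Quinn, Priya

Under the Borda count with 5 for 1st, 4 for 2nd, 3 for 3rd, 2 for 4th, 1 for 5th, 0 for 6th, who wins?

Quinn: 10×5 + 9×2 + 7×2 + 10×1 + 9×1 = 101
Emma: 10×1 + 9×5 + 7×1 + 10×2 + 9×5 = 127
Vikram: 10×2 + 9×3 + 7×4 + 10×5 + 9×2 = 143
Priya: 10×0 + 9×4 + 7×0 + 10×0 + 9×0 = 36
Yara: 10×4 + 9×0 + 7×3 + 10×3 + 9×3 = 118
Grace: 10×3 + 9×1 + 7×5 + 10×4 + 9×4 = 150

Grace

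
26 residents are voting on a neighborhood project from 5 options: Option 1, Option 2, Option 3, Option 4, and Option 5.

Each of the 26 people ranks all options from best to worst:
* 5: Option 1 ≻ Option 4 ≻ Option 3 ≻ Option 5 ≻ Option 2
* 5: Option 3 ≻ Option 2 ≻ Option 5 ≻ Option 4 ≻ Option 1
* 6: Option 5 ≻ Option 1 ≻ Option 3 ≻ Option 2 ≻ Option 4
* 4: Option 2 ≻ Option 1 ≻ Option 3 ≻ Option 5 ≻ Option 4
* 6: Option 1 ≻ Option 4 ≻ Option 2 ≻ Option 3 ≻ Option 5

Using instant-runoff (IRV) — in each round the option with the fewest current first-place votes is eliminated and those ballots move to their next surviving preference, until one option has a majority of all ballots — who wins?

Round 1: Option 1 11, Option 2 4, Option 3 5, Option 4 0, Option 5 6. Option 4 eliminated.
Round 2: Option 1 11, Option 2 4, Option 3 5, Option 5 6. Option 2 eliminated.
Round 3: Option 1 15, Option 3 5, Option 5 6. Option 1 has a majority (≥14).

Option 1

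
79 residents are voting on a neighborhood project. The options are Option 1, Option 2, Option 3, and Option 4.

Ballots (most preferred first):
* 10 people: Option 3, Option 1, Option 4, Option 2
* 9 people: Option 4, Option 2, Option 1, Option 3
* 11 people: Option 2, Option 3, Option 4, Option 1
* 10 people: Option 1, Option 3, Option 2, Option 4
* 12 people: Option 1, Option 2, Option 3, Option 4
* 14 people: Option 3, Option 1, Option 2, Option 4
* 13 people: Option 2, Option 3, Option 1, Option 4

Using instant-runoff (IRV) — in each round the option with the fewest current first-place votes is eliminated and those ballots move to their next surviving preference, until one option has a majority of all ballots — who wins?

Option 2

Round 1: Option 1 22, Option 2 24, Option 3 24, Option 4 9. Option 4 eliminated.
Round 2: Option 1 22, Option 2 33, Option 3 24. Option 1 eliminated.
Round 3: Option 2 45, Option 3 34. Option 2 has a majority (≥40).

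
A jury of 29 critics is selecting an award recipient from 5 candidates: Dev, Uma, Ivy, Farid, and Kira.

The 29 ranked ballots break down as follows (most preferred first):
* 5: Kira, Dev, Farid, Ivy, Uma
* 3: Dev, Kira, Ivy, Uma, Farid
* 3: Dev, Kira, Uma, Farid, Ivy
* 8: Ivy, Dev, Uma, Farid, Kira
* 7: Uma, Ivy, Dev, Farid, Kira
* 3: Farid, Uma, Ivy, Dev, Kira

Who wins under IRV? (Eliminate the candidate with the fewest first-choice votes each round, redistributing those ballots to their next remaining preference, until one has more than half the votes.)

Round 1: Dev 6, Uma 7, Ivy 8, Farid 3, Kira 5. Farid eliminated.
Round 2: Dev 6, Uma 10, Ivy 8, Kira 5. Kira eliminated.
Round 3: Dev 11, Uma 10, Ivy 8. Ivy eliminated.
Round 4: Dev 19, Uma 10. Dev has a majority (≥15).

Dev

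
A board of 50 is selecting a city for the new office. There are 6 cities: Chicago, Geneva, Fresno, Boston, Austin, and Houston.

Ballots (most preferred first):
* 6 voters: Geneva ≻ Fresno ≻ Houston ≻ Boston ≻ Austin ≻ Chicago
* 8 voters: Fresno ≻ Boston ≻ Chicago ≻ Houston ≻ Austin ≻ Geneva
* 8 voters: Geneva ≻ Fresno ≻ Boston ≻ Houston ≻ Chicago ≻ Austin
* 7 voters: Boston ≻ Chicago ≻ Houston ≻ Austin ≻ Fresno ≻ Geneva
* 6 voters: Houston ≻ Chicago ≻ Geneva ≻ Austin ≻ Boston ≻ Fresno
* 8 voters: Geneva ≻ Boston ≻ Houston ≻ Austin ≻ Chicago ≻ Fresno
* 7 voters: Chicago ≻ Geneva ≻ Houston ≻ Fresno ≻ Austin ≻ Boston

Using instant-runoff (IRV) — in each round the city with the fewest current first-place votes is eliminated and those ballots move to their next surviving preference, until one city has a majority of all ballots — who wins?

Chicago

Round 1: Chicago 7, Geneva 22, Fresno 8, Boston 7, Austin 0, Houston 6. Austin eliminated.
Round 2: Chicago 7, Geneva 22, Fresno 8, Boston 7, Houston 6. Houston eliminated.
Round 3: Chicago 13, Geneva 22, Fresno 8, Boston 7. Boston eliminated.
Round 4: Chicago 20, Geneva 22, Fresno 8. Fresno eliminated.
Round 5: Chicago 28, Geneva 22. Chicago has a majority (≥26).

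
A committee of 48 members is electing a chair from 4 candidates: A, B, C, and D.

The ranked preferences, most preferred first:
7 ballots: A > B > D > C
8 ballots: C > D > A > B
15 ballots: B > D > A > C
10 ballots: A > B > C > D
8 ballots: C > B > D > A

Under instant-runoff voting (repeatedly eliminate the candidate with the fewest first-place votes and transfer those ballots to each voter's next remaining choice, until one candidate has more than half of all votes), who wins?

A

Round 1: A 17, B 15, C 16, D 0. D eliminated.
Round 2: A 17, B 15, C 16. B eliminated.
Round 3: A 32, C 16. A has a majority (≥25).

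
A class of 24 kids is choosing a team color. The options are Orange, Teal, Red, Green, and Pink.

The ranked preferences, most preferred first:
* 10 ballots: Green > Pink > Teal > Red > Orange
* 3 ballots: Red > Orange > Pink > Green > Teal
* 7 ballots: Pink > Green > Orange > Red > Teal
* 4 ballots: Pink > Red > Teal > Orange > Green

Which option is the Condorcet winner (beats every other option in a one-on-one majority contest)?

Pink vs Orange: 21–3
Pink vs Teal: 24–0
Pink vs Red: 21–3
Pink vs Green: 14–10
Pink beats every other option.

Pink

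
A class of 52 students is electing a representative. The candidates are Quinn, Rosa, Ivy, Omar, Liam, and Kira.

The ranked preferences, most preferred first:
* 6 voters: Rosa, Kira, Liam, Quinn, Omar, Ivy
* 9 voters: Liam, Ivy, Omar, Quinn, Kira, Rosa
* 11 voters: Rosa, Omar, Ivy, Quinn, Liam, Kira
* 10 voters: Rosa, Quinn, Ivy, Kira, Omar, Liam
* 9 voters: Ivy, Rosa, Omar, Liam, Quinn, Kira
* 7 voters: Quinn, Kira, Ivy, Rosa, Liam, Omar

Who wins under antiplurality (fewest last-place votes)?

Quinn

Last-place votes: Quinn 0, Rosa 9, Ivy 6, Omar 7, Liam 10, Kira 20.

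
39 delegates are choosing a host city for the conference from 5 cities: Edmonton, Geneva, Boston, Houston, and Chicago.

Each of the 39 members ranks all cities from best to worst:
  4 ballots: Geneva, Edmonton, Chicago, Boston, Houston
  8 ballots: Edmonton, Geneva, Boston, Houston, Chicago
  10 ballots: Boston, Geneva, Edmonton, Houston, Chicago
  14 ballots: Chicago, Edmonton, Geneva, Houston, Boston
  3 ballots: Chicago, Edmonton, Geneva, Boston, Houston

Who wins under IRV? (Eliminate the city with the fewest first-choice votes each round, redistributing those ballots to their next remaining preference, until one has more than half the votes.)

Edmonton

Round 1: Edmonton 8, Geneva 4, Boston 10, Houston 0, Chicago 17. Houston eliminated.
Round 2: Edmonton 8, Geneva 4, Boston 10, Chicago 17. Geneva eliminated.
Round 3: Edmonton 12, Boston 10, Chicago 17. Boston eliminated.
Round 4: Edmonton 22, Chicago 17. Edmonton has a majority (≥20).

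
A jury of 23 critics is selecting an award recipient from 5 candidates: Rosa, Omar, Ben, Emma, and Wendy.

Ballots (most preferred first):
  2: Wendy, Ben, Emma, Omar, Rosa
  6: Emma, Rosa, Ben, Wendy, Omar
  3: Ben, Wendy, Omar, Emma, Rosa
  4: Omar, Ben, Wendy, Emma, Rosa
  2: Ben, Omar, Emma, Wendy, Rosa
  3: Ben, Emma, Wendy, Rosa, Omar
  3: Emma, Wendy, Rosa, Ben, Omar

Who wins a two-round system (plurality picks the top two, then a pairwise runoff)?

Ben

Round 1 first-place votes: Rosa 0, Omar 4, Ben 8, Emma 9, Wendy 2. Emma and Ben advance.
Runoff: Emma is ranked above Ben on 9 ballots, Ben above Emma on 14.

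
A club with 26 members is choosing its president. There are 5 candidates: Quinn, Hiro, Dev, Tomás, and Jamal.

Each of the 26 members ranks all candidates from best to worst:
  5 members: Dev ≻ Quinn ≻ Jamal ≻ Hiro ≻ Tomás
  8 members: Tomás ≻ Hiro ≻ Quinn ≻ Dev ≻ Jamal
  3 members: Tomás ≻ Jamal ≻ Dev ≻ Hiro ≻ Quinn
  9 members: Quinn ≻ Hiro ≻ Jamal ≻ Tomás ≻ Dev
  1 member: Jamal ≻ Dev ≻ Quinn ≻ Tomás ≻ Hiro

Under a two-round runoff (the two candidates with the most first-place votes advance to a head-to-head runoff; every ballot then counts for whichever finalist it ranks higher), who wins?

Quinn

Round 1 first-place votes: Quinn 9, Hiro 0, Dev 5, Tomás 11, Jamal 1. Tomás and Quinn advance.
Runoff: Tomás is ranked above Quinn on 11 ballots, Quinn above Tomás on 15.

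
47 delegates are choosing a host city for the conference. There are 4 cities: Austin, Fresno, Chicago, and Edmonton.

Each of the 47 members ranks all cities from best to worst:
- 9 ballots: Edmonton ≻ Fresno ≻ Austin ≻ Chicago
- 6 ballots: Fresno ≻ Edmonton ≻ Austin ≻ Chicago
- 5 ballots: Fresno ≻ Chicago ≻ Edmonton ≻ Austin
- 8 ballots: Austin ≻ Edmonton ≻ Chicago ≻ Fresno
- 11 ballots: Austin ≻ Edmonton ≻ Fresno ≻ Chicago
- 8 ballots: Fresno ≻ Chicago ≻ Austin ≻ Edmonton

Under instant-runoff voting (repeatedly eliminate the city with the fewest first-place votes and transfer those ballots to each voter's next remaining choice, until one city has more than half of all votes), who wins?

Round 1: Austin 19, Fresno 19, Chicago 0, Edmonton 9. Chicago eliminated.
Round 2: Austin 19, Fresno 19, Edmonton 9. Edmonton eliminated.
Round 3: Austin 19, Fresno 28. Fresno has a majority (≥24).

Fresno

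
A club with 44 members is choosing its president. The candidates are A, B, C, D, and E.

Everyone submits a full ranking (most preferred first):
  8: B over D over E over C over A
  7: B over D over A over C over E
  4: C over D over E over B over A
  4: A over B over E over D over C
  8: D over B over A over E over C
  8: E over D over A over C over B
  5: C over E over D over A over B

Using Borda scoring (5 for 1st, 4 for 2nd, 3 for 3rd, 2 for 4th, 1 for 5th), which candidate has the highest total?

A: 8×1 + 7×3 + 4×1 + 4×5 + 8×3 + 8×3 + 5×2 = 111
B: 8×5 + 7×5 + 4×2 + 4×4 + 8×4 + 8×1 + 5×1 = 144
C: 8×2 + 7×2 + 4×5 + 4×1 + 8×1 + 8×2 + 5×5 = 103
D: 8×4 + 7×4 + 4×4 + 4×2 + 8×5 + 8×4 + 5×3 = 171
E: 8×3 + 7×1 + 4×3 + 4×3 + 8×2 + 8×5 + 5×4 = 131

D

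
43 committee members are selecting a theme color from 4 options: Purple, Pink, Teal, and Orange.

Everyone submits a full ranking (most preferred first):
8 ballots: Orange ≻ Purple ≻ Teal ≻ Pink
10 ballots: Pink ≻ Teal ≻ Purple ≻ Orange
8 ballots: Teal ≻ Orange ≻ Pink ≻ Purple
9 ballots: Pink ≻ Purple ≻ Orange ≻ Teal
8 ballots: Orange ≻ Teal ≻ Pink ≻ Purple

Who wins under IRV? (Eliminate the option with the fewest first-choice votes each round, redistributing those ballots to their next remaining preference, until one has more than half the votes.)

Round 1: Purple 0, Pink 19, Teal 8, Orange 16. Purple eliminated.
Round 2: Pink 19, Teal 8, Orange 16. Teal eliminated.
Round 3: Pink 19, Orange 24. Orange has a majority (≥22).

Orange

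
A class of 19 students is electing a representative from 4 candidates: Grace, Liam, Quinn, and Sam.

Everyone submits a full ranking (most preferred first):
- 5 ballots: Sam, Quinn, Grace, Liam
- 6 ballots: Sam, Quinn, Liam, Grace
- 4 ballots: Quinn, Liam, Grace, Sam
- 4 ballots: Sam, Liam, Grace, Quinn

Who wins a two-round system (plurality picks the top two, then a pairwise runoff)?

Sam

Round 1 first-place votes: Grace 0, Liam 0, Quinn 4, Sam 15. Sam and Quinn advance.
Runoff: Sam is ranked above Quinn on 15 ballots, Quinn above Sam on 4.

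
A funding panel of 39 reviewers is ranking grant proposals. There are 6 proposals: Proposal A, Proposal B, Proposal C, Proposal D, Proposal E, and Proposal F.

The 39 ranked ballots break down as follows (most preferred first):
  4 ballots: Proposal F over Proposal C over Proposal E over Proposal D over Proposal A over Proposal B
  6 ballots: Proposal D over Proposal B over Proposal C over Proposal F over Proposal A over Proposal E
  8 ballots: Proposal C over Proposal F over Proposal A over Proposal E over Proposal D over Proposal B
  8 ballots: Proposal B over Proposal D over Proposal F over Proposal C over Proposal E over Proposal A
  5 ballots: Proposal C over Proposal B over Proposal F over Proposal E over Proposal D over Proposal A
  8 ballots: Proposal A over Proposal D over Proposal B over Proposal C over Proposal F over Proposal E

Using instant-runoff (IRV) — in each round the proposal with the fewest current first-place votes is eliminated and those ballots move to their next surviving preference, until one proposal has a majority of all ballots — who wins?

Round 1: Proposal A 8, Proposal B 8, Proposal C 13, Proposal D 6, Proposal E 0, Proposal F 4. Proposal E eliminated.
Round 2: Proposal A 8, Proposal B 8, Proposal C 13, Proposal D 6, Proposal F 4. Proposal F eliminated.
Round 3: Proposal A 8, Proposal B 8, Proposal C 17, Proposal D 6. Proposal D eliminated.
Round 4: Proposal A 8, Proposal B 14, Proposal C 17. Proposal A eliminated.
Round 5: Proposal B 22, Proposal C 17. Proposal B has a majority (≥20).

Proposal B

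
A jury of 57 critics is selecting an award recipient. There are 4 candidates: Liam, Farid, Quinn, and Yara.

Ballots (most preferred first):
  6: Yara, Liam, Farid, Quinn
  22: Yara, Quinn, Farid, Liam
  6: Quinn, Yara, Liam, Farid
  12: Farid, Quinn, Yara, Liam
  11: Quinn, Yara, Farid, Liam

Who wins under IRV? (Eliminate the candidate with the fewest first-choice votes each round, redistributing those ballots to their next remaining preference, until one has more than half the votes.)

Round 1: Liam 0, Farid 12, Quinn 17, Yara 28. Liam eliminated.
Round 2: Farid 12, Quinn 17, Yara 28. Farid eliminated.
Round 3: Quinn 29, Yara 28. Quinn has a majority (≥29).

Quinn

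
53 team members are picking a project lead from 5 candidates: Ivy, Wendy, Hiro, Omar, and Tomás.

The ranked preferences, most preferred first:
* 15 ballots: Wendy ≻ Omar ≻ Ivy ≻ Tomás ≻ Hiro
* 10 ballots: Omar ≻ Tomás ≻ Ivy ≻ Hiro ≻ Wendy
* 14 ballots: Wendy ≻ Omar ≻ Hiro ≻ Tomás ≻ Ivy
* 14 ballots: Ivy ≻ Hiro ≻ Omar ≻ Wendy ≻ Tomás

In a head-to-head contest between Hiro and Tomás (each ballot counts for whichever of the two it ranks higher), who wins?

Hiro

Hiro is ranked above Tomás on 28 ballots; Tomás above Hiro on 25.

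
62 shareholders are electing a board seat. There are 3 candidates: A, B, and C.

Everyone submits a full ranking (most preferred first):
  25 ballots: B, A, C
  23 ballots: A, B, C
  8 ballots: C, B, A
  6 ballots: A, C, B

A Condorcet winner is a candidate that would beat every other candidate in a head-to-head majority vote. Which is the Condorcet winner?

B vs A: 33–29
B vs C: 48–14
B beats every other candidate.

B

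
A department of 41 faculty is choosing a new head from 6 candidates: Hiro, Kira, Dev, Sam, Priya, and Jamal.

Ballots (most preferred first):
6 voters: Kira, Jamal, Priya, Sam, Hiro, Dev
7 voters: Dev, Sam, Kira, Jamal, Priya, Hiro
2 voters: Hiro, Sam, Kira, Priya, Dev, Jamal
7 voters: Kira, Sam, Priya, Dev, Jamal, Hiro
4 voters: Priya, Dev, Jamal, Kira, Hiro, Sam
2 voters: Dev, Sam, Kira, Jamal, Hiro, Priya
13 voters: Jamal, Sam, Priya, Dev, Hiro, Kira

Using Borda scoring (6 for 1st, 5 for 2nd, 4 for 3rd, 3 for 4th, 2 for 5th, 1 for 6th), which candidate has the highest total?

Sam

Hiro: 6×2 + 7×1 + 2×6 + 7×1 + 4×2 + 2×2 + 13×2 = 76
Kira: 6×6 + 7×4 + 2×4 + 7×6 + 4×3 + 2×4 + 13×1 = 147
Dev: 6×1 + 7×6 + 2×2 + 7×3 + 4×5 + 2×6 + 13×3 = 144
Sam: 6×3 + 7×5 + 2×5 + 7×5 + 4×1 + 2×5 + 13×5 = 177
Priya: 6×4 + 7×2 + 2×3 + 7×4 + 4×6 + 2×1 + 13×4 = 150
Jamal: 6×5 + 7×3 + 2×1 + 7×2 + 4×4 + 2×3 + 13×6 = 167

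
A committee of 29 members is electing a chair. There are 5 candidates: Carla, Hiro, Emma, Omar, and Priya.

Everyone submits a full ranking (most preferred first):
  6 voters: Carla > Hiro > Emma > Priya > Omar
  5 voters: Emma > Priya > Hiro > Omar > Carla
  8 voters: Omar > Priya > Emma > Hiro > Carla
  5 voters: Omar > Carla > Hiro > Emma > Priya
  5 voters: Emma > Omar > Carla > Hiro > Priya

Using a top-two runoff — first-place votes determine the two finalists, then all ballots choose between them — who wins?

Round 1 first-place votes: Carla 6, Hiro 0, Emma 10, Omar 13, Priya 0. Omar and Emma advance.
Runoff: Omar is ranked above Emma on 13 ballots, Emma above Omar on 16.

Emma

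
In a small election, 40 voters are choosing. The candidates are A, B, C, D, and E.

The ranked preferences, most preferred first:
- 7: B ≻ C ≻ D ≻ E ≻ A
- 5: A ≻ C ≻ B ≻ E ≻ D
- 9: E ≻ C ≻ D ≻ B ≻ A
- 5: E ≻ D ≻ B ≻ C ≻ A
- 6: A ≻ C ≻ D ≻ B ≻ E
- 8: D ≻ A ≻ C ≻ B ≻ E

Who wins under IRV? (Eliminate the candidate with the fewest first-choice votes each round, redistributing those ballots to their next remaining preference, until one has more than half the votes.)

Round 1: A 11, B 7, C 0, D 8, E 14. C eliminated.
Round 2: A 11, B 7, D 8, E 14. B eliminated.
Round 3: A 11, D 15, E 14. A eliminated.
Round 4: D 21, E 19. D has a majority (≥21).

D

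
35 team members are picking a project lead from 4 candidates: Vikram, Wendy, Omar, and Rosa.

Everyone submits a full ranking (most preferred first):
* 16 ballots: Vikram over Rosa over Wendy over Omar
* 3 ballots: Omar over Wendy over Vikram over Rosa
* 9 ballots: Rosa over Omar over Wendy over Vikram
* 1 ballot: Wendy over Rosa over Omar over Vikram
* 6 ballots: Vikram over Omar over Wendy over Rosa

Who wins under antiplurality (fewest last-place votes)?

Last-place votes: Vikram 10, Wendy 0, Omar 16, Rosa 9.

Wendy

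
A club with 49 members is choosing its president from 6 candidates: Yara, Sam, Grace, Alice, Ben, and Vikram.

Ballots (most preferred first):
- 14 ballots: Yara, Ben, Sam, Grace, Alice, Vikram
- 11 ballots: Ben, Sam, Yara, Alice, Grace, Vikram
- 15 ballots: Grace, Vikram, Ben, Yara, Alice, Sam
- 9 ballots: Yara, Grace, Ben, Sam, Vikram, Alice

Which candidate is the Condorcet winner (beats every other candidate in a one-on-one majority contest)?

Ben vs Yara: 26–23
Ben vs Sam: 49–0
Ben vs Grace: 25–24
Ben vs Alice: 49–0
Ben vs Vikram: 34–15
Ben beats every other candidate.

Ben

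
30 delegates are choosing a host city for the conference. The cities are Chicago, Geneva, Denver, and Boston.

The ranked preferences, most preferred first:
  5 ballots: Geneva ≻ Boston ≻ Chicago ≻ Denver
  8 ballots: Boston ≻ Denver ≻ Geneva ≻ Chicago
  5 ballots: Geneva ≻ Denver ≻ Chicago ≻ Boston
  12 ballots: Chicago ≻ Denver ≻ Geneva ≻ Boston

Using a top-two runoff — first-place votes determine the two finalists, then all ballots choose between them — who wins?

Geneva

Round 1 first-place votes: Chicago 12, Geneva 10, Denver 0, Boston 8. Chicago and Geneva advance.
Runoff: Chicago is ranked above Geneva on 12 ballots, Geneva above Chicago on 18.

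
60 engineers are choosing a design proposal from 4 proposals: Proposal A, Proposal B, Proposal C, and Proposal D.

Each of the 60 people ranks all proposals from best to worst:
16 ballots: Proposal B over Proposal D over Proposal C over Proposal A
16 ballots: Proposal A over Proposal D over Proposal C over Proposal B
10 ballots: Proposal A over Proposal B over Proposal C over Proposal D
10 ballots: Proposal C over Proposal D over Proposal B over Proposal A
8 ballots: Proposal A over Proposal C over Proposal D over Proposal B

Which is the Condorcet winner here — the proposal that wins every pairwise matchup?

Proposal A

Proposal A vs Proposal B: 34–26
Proposal A vs Proposal C: 34–26
Proposal A vs Proposal D: 34–26
Proposal A beats every other proposal.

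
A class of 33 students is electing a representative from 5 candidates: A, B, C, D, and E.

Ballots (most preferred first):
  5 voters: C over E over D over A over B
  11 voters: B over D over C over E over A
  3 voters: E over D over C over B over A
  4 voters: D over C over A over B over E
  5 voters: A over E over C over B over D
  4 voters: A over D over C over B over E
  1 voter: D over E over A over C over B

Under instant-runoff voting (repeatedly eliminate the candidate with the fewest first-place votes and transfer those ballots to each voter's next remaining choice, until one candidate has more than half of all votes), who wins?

Round 1: A 9, B 11, C 5, D 5, E 3. E eliminated.
Round 2: A 9, B 11, C 5, D 8. C eliminated.
Round 3: A 9, B 11, D 13. A eliminated.
Round 4: B 16, D 17. D has a majority (≥17).

D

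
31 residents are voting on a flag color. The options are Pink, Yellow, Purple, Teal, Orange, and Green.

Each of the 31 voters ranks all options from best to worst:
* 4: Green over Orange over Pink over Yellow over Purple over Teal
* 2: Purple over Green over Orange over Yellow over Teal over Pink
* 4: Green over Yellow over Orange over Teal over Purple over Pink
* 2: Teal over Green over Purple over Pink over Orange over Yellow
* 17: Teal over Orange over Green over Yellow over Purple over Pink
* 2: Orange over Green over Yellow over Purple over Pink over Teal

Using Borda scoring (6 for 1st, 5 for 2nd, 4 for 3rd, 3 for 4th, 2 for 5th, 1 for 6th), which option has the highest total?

Pink: 4×4 + 2×1 + 4×1 + 2×3 + 17×1 + 2×2 = 49
Yellow: 4×3 + 2×3 + 4×5 + 2×1 + 17×3 + 2×4 = 99
Purple: 4×2 + 2×6 + 4×2 + 2×4 + 17×2 + 2×3 = 76
Teal: 4×1 + 2×2 + 4×3 + 2×6 + 17×6 + 2×1 = 136
Orange: 4×5 + 2×4 + 4×4 + 2×2 + 17×5 + 2×6 = 145
Green: 4×6 + 2×5 + 4×6 + 2×5 + 17×4 + 2×5 = 146

Green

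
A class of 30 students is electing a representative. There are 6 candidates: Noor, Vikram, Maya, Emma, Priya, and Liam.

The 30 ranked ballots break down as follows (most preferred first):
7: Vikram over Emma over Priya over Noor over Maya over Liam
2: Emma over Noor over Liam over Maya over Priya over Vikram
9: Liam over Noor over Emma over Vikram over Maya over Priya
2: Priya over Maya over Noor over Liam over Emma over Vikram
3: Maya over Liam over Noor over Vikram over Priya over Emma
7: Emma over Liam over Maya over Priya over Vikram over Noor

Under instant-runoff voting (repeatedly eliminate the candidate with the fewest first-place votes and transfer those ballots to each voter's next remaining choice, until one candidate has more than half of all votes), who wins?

Emma

Round 1: Noor 0, Vikram 7, Maya 3, Emma 9, Priya 2, Liam 9. Noor eliminated.
Round 2: Vikram 7, Maya 3, Emma 9, Priya 2, Liam 9. Priya eliminated.
Round 3: Vikram 7, Maya 5, Emma 9, Liam 9. Maya eliminated.
Round 4: Vikram 7, Emma 9, Liam 14. Vikram eliminated.
Round 5: Emma 16, Liam 14. Emma has a majority (≥16).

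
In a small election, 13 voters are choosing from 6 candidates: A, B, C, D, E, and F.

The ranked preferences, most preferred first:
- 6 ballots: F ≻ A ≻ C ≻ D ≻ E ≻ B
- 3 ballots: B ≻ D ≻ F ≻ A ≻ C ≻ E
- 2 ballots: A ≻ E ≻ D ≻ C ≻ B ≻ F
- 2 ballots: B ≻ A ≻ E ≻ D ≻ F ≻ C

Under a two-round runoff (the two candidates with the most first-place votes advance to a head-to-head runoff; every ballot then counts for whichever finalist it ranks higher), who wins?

B

Round 1 first-place votes: A 2, B 5, C 0, D 0, E 0, F 6. F and B advance.
Runoff: F is ranked above B on 6 ballots, B above F on 7.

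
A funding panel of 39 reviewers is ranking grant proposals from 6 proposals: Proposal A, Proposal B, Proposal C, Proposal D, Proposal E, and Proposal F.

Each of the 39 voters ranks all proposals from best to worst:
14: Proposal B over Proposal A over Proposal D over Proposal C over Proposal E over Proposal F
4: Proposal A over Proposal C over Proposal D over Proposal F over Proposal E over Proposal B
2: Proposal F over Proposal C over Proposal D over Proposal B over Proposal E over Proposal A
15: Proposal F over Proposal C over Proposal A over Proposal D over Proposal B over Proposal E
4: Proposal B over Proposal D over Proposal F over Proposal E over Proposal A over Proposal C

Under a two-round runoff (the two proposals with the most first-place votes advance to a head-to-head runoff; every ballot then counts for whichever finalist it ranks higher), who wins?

Round 1 first-place votes: Proposal A 4, Proposal B 18, Proposal C 0, Proposal D 0, Proposal E 0, Proposal F 17. Proposal B and Proposal F advance.
Runoff: Proposal B is ranked above Proposal F on 18 ballots, Proposal F above Proposal B on 21.

Proposal F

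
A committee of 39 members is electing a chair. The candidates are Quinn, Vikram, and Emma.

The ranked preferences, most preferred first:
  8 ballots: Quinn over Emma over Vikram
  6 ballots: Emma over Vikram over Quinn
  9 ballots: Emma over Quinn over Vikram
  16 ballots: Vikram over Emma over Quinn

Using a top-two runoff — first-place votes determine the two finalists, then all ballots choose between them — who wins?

Round 1 first-place votes: Quinn 8, Vikram 16, Emma 15. Vikram and Emma advance.
Runoff: Vikram is ranked above Emma on 16 ballots, Emma above Vikram on 23.

Emma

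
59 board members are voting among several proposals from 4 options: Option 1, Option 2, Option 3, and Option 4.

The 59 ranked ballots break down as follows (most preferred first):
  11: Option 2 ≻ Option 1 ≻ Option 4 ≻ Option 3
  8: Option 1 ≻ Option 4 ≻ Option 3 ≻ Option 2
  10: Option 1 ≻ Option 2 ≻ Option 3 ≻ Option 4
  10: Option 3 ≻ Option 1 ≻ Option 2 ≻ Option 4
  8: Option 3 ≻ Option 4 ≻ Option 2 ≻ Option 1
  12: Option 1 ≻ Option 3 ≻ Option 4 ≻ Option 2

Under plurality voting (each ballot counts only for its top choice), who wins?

First-place votes: Option 1 30, Option 2 11, Option 3 18, Option 4 0.

Option 1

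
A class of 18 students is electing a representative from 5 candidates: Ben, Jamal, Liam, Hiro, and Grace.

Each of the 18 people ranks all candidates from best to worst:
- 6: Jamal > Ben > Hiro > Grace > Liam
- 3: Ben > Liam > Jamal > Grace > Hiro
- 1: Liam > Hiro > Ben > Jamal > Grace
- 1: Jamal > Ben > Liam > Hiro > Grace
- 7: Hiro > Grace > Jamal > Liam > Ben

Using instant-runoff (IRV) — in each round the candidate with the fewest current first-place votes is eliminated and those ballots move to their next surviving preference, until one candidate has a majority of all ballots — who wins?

Round 1: Ben 3, Jamal 7, Liam 1, Hiro 7, Grace 0. Grace eliminated.
Round 2: Ben 3, Jamal 7, Liam 1, Hiro 7. Liam eliminated.
Round 3: Ben 3, Jamal 7, Hiro 8. Ben eliminated.
Round 4: Jamal 10, Hiro 8. Jamal has a majority (≥10).

Jamal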